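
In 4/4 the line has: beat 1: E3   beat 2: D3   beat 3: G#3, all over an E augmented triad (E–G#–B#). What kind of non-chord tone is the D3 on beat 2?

Escape tone.

The harmony at that moment is E augmented triad (E, G#, B#); D3 is not a chord tone.
It is approached by step down from E3 and left by leap up to G#3.
Step in, leap out, on a weak beat — an escape tone.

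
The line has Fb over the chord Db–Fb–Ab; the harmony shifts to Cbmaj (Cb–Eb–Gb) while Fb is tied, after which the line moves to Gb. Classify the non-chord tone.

The harmony at that moment is Cb major triad (Cb, Eb, Gb); Fb is not a chord tone.
It is held over (the same pitch as the preceding Fb) and left by step up to Gb.
Held over from the previous chord and resolving up by step — a retardation.

Fb is a retardation.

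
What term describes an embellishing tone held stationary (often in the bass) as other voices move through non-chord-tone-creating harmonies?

Pedal tone.

Approach: none. Departure: none — a single pitch is sustained while the chords change around it, passing through harmonies that do not contain it.
No melodic motion at all; the dissonance is created entirely by the moving harmonies against the stationary note — a pedal tone (pedal point).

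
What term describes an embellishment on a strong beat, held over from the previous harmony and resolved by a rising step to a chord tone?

Approach: by preparation — the pitch is first a chord tone, then held (tied or repeated) while the harmony changes under it. Departure: up by step. Metric position: strong.
A prepared dissonance that resolves upward by step — a retardation. (The same figure resolving downward would be a suspension.)

Retardation.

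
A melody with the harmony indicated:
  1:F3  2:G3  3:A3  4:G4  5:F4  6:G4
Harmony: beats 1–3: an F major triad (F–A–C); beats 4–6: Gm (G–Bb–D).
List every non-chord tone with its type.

The harmony at that moment is F major triad (F, A, C); G3 is not a chord tone.
It is approached by step up from F3 and left by step up to A3.
Step in, step out in the same direction — a passing tone.
The harmony at that moment is G minor triad (G, Bb, D); F4 is not a chord tone.
It is approached by step down from G4 and left by step up to G4.
Step away and step back to the same note — a neighbor tone (lower neighbor).

G3 (beat 2) — passing tone; F4 (beat 5) — neighbor tone.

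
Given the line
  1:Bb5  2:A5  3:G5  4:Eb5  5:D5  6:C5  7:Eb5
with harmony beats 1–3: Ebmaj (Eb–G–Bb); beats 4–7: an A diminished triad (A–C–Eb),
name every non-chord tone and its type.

The harmony at that moment is Eb major triad (Eb, G, Bb); A5 is not a chord tone.
It is approached by step down from Bb5 and left by step down to G5.
Step in, step out in the same direction — a passing tone.
The harmony at that moment is A diminished triad (A, C, Eb); D5 is not a chord tone.
It is approached by step down from Eb5 and left by step down to C5.
Step in, step out in the same direction — a passing tone.

A5 (beat 2) — passing tone; D5 (beat 5) — passing tone.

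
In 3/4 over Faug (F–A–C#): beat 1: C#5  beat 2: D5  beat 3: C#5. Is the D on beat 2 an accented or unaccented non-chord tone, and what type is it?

The harmony at that moment is F augmented triad (F, A, C#); D5 is not a chord tone.
It is approached by step up from C#5 and left by step down to C#5.
Step away and step back to the same note — a neighbor tone (upper neighbor).
It falls on a weak beat, so it is unaccented.

Unaccented neighbor tone.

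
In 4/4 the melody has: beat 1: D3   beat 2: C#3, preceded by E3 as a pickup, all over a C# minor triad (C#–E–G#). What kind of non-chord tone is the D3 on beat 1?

The harmony at that moment is C# minor triad (C#, E, G#); D3 is not a chord tone.
It is approached by step down from E3 and left by step down to C#3.
Step in, step out in the same direction — a passing tone.

Passing tone.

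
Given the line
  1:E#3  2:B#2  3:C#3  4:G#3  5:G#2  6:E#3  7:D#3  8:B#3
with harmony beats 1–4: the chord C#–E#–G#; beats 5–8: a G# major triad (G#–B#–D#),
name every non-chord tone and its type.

The harmony at that moment is C# major triad (C#, E#, G#); B#2 is not a chord tone.
It is approached by leap down from E#3 and left by step up to C#3.
Leap in, step out — an appoggiatura.
The harmony at that moment is G# major triad (G#, B#, D#); E#3 is not a chord tone.
It is approached by leap up from G#2 and left by step down to D#3.
Leap in, step out — an appoggiatura.

B#2 (beat 2) — appoggiatura; E#3 (beat 6) — appoggiatura.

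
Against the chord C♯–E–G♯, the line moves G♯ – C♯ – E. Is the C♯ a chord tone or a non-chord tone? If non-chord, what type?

Chord tone (the root of C# minor triad).

C# minor triad contains C♯, E, G♯; C♯ is the root, so it is a chord tone.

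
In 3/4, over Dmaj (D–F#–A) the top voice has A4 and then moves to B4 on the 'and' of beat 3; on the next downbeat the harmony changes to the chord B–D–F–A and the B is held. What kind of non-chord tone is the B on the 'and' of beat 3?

Anticipation.

The harmony at that moment is D major triad (D, F#, A); B4 is not a chord tone.
It is approached by step up from A4 and then sustained as the same pitch into the next harmony.
Arriving early and becoming a chord tone when the harmony changes — an anticipation.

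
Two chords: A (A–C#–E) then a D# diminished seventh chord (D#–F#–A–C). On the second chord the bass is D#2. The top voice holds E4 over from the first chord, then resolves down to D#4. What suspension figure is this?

At the second chord the bass is D#2. The suspended E4 lies a ninth above the bass; after resolving down by step to D#4, the interval above the bass becomes an octave.
Suspension figures are named by those two intervals: 9–8.

9–8 suspension.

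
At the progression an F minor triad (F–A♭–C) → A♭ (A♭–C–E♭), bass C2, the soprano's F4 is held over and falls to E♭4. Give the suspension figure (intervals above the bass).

At the second chord the bass is C2. The suspended F4 lies a fourth above the bass; after resolving down by step to E♭4, the interval above the bass becomes a third.
Suspension figures are named by those two intervals: 4–3.

4–3 suspension.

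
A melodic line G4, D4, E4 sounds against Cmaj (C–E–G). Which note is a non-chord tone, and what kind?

D4 is an appoggiatura.

The harmony at that moment is C major triad (C, E, G); D4 is not a chord tone.
It is approached by leap down from G4 and left by step up to E4.
Leap in, step out — an appoggiatura.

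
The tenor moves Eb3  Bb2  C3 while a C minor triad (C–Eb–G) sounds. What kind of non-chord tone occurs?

The harmony at that moment is C minor triad (C, Eb, G); Bb2 is not a chord tone.
It is approached by leap down from Eb3 and left by step up to C3.
Leap in, step out — an appoggiatura.

Bb2 is an appoggiatura.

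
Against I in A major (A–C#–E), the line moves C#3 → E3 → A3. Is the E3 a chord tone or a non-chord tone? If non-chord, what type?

Chord tone (the fifth of A major triad).

A major triad contains A, C#, E; E is the fifth, so it is a chord tone.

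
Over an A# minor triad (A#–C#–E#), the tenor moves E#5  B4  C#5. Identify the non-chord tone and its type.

The harmony at that moment is A# minor triad (A#, C#, E#); B4 is not a chord tone.
It is approached by leap down from E#5 and left by step up to C#5.
Leap in, step out — an appoggiatura.

B4 is an appoggiatura.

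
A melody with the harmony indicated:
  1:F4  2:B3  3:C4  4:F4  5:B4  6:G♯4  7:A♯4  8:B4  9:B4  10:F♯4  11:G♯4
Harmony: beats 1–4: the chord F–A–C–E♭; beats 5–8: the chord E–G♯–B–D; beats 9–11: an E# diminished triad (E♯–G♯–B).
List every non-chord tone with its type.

The harmony at that moment is F dominant seventh chord (F, A, C, E♭); B3 is not a chord tone.
It is approached by leap down from F4 and left by step up to C4.
Leap in, step out — an appoggiatura.
The harmony at that moment is E dominant seventh chord (E, G♯, B, D); A♯4 is not a chord tone.
It is approached by step up from G♯4 and left by step up to B4.
Step in, step out in the same direction — a passing tone.
The harmony at that moment is E♯ diminished triad (E♯, G♯, B); F♯4 is not a chord tone.
It is approached by leap down from B4 and left by step up to G♯4.
Leap in, step out — an appoggiatura.

B3 (beat 2) — appoggiatura; A♯4 (beat 7) — passing tone; F♯4 (beat 10) — appoggiatura.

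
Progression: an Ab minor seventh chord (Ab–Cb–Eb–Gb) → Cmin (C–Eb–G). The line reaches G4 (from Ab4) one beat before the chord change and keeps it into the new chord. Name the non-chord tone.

G4 is an anticipation.

The harmony at that moment is Ab minor seventh chord (Ab, Cb, Eb, Gb); G4 is not a chord tone.
It is approached by step down from Ab4 and then sustained as the same pitch into the next harmony.
Arriving early and becoming a chord tone when the harmony changes — an anticipation.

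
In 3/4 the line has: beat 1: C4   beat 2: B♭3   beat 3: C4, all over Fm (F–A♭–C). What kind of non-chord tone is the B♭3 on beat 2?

The harmony at that moment is F minor triad (F, A♭, C); B♭3 is not a chord tone.
It is approached by step down from C4 and left by step up to C4.
Step away and step back to the same note — a neighbor tone (lower neighbor).

Lower neighbor tone.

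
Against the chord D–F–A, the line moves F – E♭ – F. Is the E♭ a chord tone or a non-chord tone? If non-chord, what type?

The harmony at that moment is D minor triad (D, F, A); E♭ is not a chord tone.
It is approached by step down from F and left by step up to F.
Step away and step back to the same note — a neighbor tone (lower neighbor).

Non-chord tone — a neighbor tone.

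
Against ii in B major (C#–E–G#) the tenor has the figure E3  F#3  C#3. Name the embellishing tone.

The harmony at that moment is C# minor triad (C#, E, G#); F#3 is not a chord tone.
It is approached by step up from E3 and left by leap down to C#3.
Step in, leap out — an escape tone.

F#3 is an escape tone.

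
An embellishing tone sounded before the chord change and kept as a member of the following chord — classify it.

Approach: ahead of the chord change (typically by step), so it is dissonant against the current harmony. Departure: none — the same pitch is restated or held and is a chord tone of the new harmony.
Dissonant first, consonant once the harmony catches up: the note simply arrives early — an anticipation. (The reverse timing, consonant first and dissonant after the change, would be a suspension or retardation.)

Anticipation.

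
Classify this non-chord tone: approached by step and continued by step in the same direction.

Passing tone.

Approach: by step. Departure: by step, continuing in the same direction.
Stepwise on both sides with no change of direction means the note fills in the space between two different chord tones — a passing tone. (Had it turned back to its starting note it would be a neighbor tone instead.)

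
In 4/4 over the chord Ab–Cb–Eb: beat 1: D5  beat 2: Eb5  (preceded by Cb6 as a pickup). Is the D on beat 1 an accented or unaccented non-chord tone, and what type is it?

Accented appoggiatura.

The harmony at that moment is Ab minor triad (Ab, Cb, Eb); D5 is not a chord tone.
It is approached by leap down from Cb6 and left by step up to Eb5.
Leap in, step out — an appoggiatura.
It falls on the downbeat, so it is accented.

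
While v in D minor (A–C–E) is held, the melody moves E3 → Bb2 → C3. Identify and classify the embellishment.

Bb2 is an appoggiatura.

The harmony at that moment is A minor triad (A, C, E); Bb2 is not a chord tone.
It is approached by leap down from E3 and left by step up to C3.
Leap in, step out — an appoggiatura.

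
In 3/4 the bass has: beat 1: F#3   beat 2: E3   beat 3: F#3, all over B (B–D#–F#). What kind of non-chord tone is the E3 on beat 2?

The harmony at that moment is B major triad (B, D#, F#); E3 is not a chord tone.
It is approached by step down from F#3 and left by step up to F#3.
Step away and step back to the same note — a neighbor tone (lower neighbor).

Lower neighbor tone.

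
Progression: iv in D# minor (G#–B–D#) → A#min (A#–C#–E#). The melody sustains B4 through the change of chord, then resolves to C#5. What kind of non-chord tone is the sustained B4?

B4 is a retardation.

The harmony at that moment is A# minor triad (A#, C#, E#); B4 is not a chord tone.
It is held over (the same pitch as the preceding B4) and left by step up to C#5.
Held over from the previous chord and resolving up by step — a retardation.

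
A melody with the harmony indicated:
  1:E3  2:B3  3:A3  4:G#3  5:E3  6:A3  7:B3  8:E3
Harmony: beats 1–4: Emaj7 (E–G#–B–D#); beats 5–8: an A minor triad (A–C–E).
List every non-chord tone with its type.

A3 (beat 3) — passing tone; B3 (beat 7) — escape tone.

The harmony at that moment is E major seventh chord (E, G#, B, D#); A3 is not a chord tone.
It is approached by step down from B3 and left by step down to G#3.
Step in, step out in the same direction — a passing tone.
The harmony at that moment is A minor triad (A, C, E); B3 is not a chord tone.
It is approached by step up from A3 and left by leap down to E3.
Step in, leap out — an escape tone.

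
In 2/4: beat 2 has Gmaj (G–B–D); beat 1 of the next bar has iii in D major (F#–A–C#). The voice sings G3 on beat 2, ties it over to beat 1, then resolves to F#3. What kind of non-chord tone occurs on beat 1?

Suspension.

The harmony at that moment is F# minor triad (F#, A, C#); G3 is not a chord tone.
It is held over (the same pitch as the preceding G3) and left by step down to F#3.
Held over from the previous chord and resolving down by step — a suspension.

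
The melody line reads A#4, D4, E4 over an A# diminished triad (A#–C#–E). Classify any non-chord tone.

The harmony at that moment is A# diminished triad (A#, C#, E); D4 is not a chord tone.
It is approached by leap down from A#4 and left by step up to E4.
Leap in, step out — an appoggiatura.

D4 is an appoggiatura.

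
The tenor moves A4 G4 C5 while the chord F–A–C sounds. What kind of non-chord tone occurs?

G4 is an escape tone.

The harmony at that moment is F major triad (F, A, C); G4 is not a chord tone.
It is approached by step down from A4 and left by leap up to C5.
Step in, leap out — an escape tone.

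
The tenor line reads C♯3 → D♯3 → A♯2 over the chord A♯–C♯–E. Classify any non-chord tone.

The harmony at that moment is A♯ diminished triad (A♯, C♯, E); D♯3 is not a chord tone.
It is approached by step up from C♯3 and left by leap down to A♯2.
Step in, leap out — an escape tone.

D♯3 is an escape tone.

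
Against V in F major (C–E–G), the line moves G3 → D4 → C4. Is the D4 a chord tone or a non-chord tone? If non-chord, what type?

Non-chord tone — an appoggiatura.

The harmony at that moment is C major triad (C, E, G); D4 is not a chord tone.
It is approached by leap up from G3 and left by step down to C4.
Leap in, step out — an appoggiatura.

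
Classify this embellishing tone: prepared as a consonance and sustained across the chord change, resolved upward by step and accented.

Approach: by preparation — the pitch is first a chord tone, then held (tied or repeated) while the harmony changes under it. Departure: up by step. Metric position: strong.
A prepared dissonance that resolves upward by step — a retardation. (The same figure resolving downward would be a suspension.)

Retardation.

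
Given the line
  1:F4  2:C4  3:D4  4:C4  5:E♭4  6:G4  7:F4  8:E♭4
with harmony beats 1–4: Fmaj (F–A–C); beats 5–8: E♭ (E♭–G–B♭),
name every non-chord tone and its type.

The harmony at that moment is F major triad (F, A, C); D4 is not a chord tone.
It is approached by step up from C4 and left by step down to C4.
Step away and step back to the same note — a neighbor tone (upper neighbor).
The harmony at that moment is E♭ major triad (E♭, G, B♭); F4 is not a chord tone.
It is approached by step down from G4 and left by step down to E♭4.
Step in, step out in the same direction — a passing tone.

D4 (beat 3) — neighbor tone; F4 (beat 7) — passing tone.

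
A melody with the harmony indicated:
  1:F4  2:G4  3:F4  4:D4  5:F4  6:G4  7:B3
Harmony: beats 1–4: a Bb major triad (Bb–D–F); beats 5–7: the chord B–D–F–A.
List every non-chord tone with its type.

G4 (beat 2) — neighbor tone; G4 (beat 6) — escape tone.

The harmony at that moment is Bb major triad (Bb, D, F); G4 is not a chord tone.
It is approached by step up from F4 and left by step down to F4.
Step away and step back to the same note — a neighbor tone (upper neighbor).
The harmony at that moment is B half-diminished seventh chord (B, D, F, A); G4 is not a chord tone.
It is approached by step up from F4 and left by leap down to B3.
Step in, leap out — an escape tone.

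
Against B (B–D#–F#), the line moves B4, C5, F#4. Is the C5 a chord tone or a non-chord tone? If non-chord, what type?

Non-chord tone — an escape tone.

The harmony at that moment is B major triad (B, D#, F#); C5 is not a chord tone.
It is approached by step up from B4 and left by leap down to F#4.
Step in, leap out — an escape tone.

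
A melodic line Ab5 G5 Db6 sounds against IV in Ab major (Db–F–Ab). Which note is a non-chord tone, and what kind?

G5 is an escape tone.

The harmony at that moment is Db major triad (Db, F, Ab); G5 is not a chord tone.
It is approached by step down from Ab5 and left by leap up to Db6.
Step in, leap out — an escape tone.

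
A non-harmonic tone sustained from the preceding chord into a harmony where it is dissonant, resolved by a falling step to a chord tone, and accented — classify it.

Suspension.

Approach: by preparation — the pitch is first a chord tone, then held (tied or repeated) while the harmony changes under it. Departure: down by step. Metric position: strong.
A prepared dissonance that resolves downward by step — a suspension. (The same figure resolving upward would be a retardation.)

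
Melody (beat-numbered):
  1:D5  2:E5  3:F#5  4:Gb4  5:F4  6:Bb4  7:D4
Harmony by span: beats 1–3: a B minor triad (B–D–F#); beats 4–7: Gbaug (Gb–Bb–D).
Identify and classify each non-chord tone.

The harmony at that moment is B minor triad (B, D, F#); E5 is not a chord tone.
It is approached by step up from D5 and left by step up to F#5.
Step in, step out in the same direction — a passing tone.
The harmony at that moment is Gb augmented triad (Gb, Bb, D); F4 is not a chord tone.
It is approached by step down from Gb4 and left by leap up to Bb4.
Step in, leap out — an escape tone.

E5 (beat 2) — passing tone; F4 (beat 5) — escape tone.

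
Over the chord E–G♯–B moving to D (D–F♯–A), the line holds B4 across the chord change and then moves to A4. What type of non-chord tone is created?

B4 is a suspension.

The harmony at that moment is D major triad (D, F♯, A); B4 is not a chord tone.
It is held over (the same pitch as the preceding B4) and left by step down to A4.
Held over from the previous chord and resolving down by step — a suspension.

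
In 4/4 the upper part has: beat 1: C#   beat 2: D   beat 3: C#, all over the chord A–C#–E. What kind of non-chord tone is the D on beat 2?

The harmony at that moment is A major triad (A, C#, E); D is not a chord tone.
It is approached by step up from C# and left by step down to C#.
Step away and step back to the same note — a neighbor tone (upper neighbor).

Upper neighbor tone.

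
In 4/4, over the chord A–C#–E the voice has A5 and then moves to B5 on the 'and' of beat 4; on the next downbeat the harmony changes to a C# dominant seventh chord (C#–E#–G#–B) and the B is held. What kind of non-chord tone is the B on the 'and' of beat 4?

The harmony at that moment is A major triad (A, C#, E); B5 is not a chord tone.
It is approached by step up from A5 and then sustained as the same pitch into the next harmony.
Arriving early and becoming a chord tone when the harmony changes — an anticipation.

Anticipation.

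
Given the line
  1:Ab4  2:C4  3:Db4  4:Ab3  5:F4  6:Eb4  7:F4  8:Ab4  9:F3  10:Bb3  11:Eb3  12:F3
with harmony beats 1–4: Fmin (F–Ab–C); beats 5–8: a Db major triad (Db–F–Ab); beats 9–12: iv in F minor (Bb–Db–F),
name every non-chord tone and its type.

The harmony at that moment is F minor triad (F, Ab, C); Db4 is not a chord tone.
It is approached by step up from C4 and left by leap down to Ab3.
Step in, leap out — an escape tone.
The harmony at that moment is Db major triad (Db, F, Ab); Eb4 is not a chord tone.
It is approached by step down from F4 and left by step up to F4.
Step away and step back to the same note — a neighbor tone (lower neighbor).
The harmony at that moment is Bb minor triad (Bb, Db, F); Eb3 is not a chord tone.
It is approached by leap down from Bb3 and left by step up to F3.
Leap in, step out — an appoggiatura.

Db4 (beat 3) — escape tone; Eb4 (beat 6) — neighbor tone; Eb3 (beat 11) — appoggiatura.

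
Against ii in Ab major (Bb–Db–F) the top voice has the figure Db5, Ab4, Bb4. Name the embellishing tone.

Ab4 is an appoggiatura.

The harmony at that moment is Bb minor triad (Bb, Db, F); Ab4 is not a chord tone.
It is approached by leap down from Db5 and left by step up to Bb4.
Leap in, step out — an appoggiatura.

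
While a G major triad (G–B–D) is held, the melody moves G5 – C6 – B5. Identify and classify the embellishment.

The harmony at that moment is G major triad (G, B, D); C6 is not a chord tone.
It is approached by leap up from G5 and left by step down to B5.
Leap in, step out — an appoggiatura.

C6 is an appoggiatura.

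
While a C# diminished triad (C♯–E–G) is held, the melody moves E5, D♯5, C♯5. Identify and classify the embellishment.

D♯5 is a passing tone.

The harmony at that moment is C♯ diminished triad (C♯, E, G); D♯5 is not a chord tone.
It is approached by step down from E5 and left by step down to C♯5.
Step in, step out in the same direction — a passing tone.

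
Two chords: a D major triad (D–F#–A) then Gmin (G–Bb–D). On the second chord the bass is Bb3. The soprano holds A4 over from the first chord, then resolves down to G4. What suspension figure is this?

At the second chord the bass is Bb3. The suspended A4 lies a seventh above the bass; after resolving down by step to G4, the interval above the bass becomes a sixth.
Suspension figures are named by those two intervals: 7–6.

7–6 suspension.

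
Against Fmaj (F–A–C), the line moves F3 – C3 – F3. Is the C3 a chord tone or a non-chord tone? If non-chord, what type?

F major triad contains F, A, C; C is the fifth, so it is a chord tone.

Chord tone (the fifth of F major triad).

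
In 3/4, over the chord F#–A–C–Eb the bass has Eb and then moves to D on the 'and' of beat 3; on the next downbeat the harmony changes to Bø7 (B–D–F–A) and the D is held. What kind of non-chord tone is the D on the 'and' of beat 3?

Anticipation.

The harmony at that moment is F# diminished seventh chord (F#, A, C, Eb); D is not a chord tone.
It is approached by step down from Eb and then sustained as the same pitch into the next harmony.
Arriving early and becoming a chord tone when the harmony changes — an anticipation.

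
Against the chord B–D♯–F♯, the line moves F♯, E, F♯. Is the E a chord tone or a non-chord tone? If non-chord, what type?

The harmony at that moment is B major triad (B, D♯, F♯); E is not a chord tone.
It is approached by step down from F♯ and left by step up to F♯.
Step away and step back to the same note — a neighbor tone (lower neighbor).

Non-chord tone — a neighbor tone.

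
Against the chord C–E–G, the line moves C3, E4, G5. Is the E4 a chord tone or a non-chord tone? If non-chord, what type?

C major triad contains C, E, G; E is the third, so it is a chord tone.

Chord tone (the third of C major triad).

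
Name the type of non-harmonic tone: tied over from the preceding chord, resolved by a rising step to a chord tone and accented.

Retardation.

Approach: by preparation — the pitch is first a chord tone, then held (tied or repeated) while the harmony changes under it. Departure: up by step. Metric position: strong.
A prepared dissonance that resolves upward by step — a retardation. (The same figure resolving downward would be a suspension.)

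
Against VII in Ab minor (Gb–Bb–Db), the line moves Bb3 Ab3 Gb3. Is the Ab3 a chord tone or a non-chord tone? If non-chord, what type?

The harmony at that moment is Gb major triad (Gb, Bb, Db); Ab3 is not a chord tone.
It is approached by step down from Bb3 and left by step down to Gb3.
Step in, step out in the same direction — a passing tone.

Non-chord tone — a passing tone.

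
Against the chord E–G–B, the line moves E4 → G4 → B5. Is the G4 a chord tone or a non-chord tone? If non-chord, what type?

Chord tone (the third of E minor triad).

E minor triad contains E, G, B; G is the third, so it is a chord tone.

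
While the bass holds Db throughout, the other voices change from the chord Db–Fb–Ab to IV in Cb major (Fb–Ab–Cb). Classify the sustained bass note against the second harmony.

Pedal tone (pedal point).

The harmony at that moment is Fb major triad (Fb, Ab, Cb); Db is not a chord tone.
It is held over (the same pitch as the preceding Db) and then sustained as the same pitch into the next harmony.
Sustained through a change of harmony — a pedal tone.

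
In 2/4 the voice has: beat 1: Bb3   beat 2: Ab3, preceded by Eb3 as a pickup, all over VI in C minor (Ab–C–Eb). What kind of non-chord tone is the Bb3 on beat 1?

The harmony at that moment is Ab major triad (Ab, C, Eb); Bb3 is not a chord tone.
It is approached by leap up from Eb3 and left by step down to Ab3.
Leap in, step out, metrically accented — an appoggiatura.

Appoggiatura.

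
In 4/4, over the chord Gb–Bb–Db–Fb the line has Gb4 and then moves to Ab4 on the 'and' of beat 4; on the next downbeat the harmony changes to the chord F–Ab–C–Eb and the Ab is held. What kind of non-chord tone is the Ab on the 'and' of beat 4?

The harmony at that moment is Gb dominant seventh chord (Gb, Bb, Db, Fb); Ab4 is not a chord tone.
It is approached by step up from Gb4 and then sustained as the same pitch into the next harmony.
Arriving early and becoming a chord tone when the harmony changes — an anticipation.

Anticipation.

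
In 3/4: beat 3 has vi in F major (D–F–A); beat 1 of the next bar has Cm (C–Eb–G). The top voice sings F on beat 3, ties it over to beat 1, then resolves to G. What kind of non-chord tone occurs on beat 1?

Retardation.

The harmony at that moment is C minor triad (C, Eb, G); F is not a chord tone.
It is held over (the same pitch as the preceding F) and left by step up to G.
Held over from the previous chord and resolving up by step — a retardation.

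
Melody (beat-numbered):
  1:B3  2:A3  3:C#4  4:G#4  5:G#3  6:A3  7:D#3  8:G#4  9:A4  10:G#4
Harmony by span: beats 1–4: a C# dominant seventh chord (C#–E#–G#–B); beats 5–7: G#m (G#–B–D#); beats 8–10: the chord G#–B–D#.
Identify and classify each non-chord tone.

The harmony at that moment is C# dominant seventh chord (C#, E#, G#, B); A3 is not a chord tone.
It is approached by step down from B3 and left by leap up to C#4.
Step in, leap out — an escape tone.
The harmony at that moment is G# minor triad (G#, B, D#); A3 is not a chord tone.
It is approached by step up from G#3 and left by leap down to D#3.
Step in, leap out — an escape tone.
The harmony at that moment is G# minor triad (G#, B, D#); A4 is not a chord tone.
It is approached by step up from G#4 and left by step down to G#4.
Step away and step back to the same note — a neighbor tone (upper neighbor).

A3 (beat 2) — escape tone; A3 (beat 6) — escape tone; A4 (beat 9) — neighbor tone.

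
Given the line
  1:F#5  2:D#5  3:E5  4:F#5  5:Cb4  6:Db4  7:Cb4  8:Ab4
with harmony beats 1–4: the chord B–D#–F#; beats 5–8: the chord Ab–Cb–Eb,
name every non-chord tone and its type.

The harmony at that moment is B major triad (B, D#, F#); E5 is not a chord tone.
It is approached by step up from D#5 and left by step up to F#5.
Step in, step out in the same direction — a passing tone.
The harmony at that moment is Ab minor triad (Ab, Cb, Eb); Db4 is not a chord tone.
It is approached by step up from Cb4 and left by step down to Cb4.
Step away and step back to the same note — a neighbor tone (upper neighbor).

E5 (beat 3) — passing tone; Db4 (beat 6) — neighbor tone.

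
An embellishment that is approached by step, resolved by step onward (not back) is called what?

Passing tone.

Approach: by step. Departure: by step, continuing in the same direction.
Stepwise on both sides with no change of direction means the note fills in the space between two different chord tones — a passing tone. (Had it turned back to its starting note it would be a neighbor tone instead.)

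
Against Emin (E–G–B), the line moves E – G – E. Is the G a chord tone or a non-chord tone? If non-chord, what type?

Chord tone (the third of E minor triad).

E minor triad contains E, G, B; G is the third, so it is a chord tone.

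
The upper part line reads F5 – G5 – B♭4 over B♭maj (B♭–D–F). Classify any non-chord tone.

G5 is an escape tone.

The harmony at that moment is B♭ major triad (B♭, D, F); G5 is not a chord tone.
It is approached by step up from F5 and left by leap down to B♭4.
Step in, leap out — an escape tone.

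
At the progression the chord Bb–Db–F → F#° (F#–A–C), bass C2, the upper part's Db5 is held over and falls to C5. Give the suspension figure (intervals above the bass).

At the second chord the bass is C2. The suspended Db5 lies a ninth above the bass; after resolving down by step to C5, the interval above the bass becomes an octave.
Suspension figures are named by those two intervals: 9–8.

9–8 suspension.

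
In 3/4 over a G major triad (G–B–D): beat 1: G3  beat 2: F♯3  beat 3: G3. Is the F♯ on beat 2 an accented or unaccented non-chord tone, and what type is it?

Unaccented neighbor tone.

The harmony at that moment is G major triad (G, B, D); F♯3 is not a chord tone.
It is approached by step down from G3 and left by step up to G3.
Step away and step back to the same note — a neighbor tone (lower neighbor).
It falls on a weak beat, so it is unaccented.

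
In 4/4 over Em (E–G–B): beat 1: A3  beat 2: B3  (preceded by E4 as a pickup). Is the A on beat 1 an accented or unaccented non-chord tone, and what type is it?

The harmony at that moment is E minor triad (E, G, B); A3 is not a chord tone.
It is approached by leap down from E4 and left by step up to B3.
Leap in, step out — an appoggiatura.
It falls on the downbeat, so it is accented.

Accented appoggiatura.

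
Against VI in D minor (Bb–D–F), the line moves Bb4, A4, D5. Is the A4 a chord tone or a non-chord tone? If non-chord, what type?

Non-chord tone — an escape tone.

The harmony at that moment is Bb major triad (Bb, D, F); A4 is not a chord tone.
It is approached by step down from Bb4 and left by leap up to D5.
Step in, leap out — an escape tone.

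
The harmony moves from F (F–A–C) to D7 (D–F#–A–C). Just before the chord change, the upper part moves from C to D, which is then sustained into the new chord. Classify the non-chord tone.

The harmony at that moment is F major triad (F, A, C); D is not a chord tone.
It is approached by step up from C and then sustained as the same pitch into the next harmony.
Arriving early and becoming a chord tone when the harmony changes — an anticipation.

D is an anticipation.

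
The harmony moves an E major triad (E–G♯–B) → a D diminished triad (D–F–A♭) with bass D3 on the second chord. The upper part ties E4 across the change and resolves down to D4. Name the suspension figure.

9–8 suspension.

At the second chord the bass is D3. The suspended E4 lies a ninth above the bass; after resolving down by step to D4, the interval above the bass becomes an octave.
Suspension figures are named by those two intervals: 9–8.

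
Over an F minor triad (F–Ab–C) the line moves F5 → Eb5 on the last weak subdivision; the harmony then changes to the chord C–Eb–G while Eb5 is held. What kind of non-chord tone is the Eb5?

The harmony at that moment is F minor triad (F, Ab, C); Eb5 is not a chord tone.
It is approached by step down from F5 and then sustained as the same pitch into the next harmony.
Arriving early and becoming a chord tone when the harmony changes — an anticipation.

Eb5 is an anticipation.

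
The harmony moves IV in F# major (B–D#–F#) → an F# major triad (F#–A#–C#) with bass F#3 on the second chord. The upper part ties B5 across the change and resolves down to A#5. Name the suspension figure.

At the second chord the bass is F#3. The suspended B5 lies a fourth above the bass; after resolving down by step to A#5, the interval above the bass becomes a third.
Suspension figures are named by those two intervals: 4–3.

4–3 suspension.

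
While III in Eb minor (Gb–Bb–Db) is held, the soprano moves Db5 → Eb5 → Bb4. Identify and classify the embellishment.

Eb5 is an escape tone.

The harmony at that moment is Gb major triad (Gb, Bb, Db); Eb5 is not a chord tone.
It is approached by step up from Db5 and left by leap down to Bb4.
Step in, leap out — an escape tone.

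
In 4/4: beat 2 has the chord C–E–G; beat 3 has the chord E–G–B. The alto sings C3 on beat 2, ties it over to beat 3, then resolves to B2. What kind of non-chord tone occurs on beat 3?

The harmony at that moment is E minor triad (E, G, B); C3 is not a chord tone.
It is held over (the same pitch as the preceding C3) and left by step down to B2.
Held over from the previous chord and resolving down by step — a suspension.

Suspension.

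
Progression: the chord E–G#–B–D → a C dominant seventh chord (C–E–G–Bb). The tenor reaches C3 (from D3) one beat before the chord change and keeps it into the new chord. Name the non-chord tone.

C3 is an anticipation.

The harmony at that moment is E dominant seventh chord (E, G#, B, D); C3 is not a chord tone.
It is approached by step down from D3 and then sustained as the same pitch into the next harmony.
Arriving early and becoming a chord tone when the harmony changes — an anticipation.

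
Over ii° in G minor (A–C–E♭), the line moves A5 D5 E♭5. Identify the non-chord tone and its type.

The harmony at that moment is A diminished triad (A, C, E♭); D5 is not a chord tone.
It is approached by leap down from A5 and left by step up to E♭5.
Leap in, step out — an appoggiatura.

D5 is an appoggiatura.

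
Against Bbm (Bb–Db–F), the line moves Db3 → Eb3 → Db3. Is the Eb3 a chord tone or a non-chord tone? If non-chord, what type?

The harmony at that moment is Bb minor triad (Bb, Db, F); Eb3 is not a chord tone.
It is approached by step up from Db3 and left by step down to Db3.
Step away and step back to the same note — a neighbor tone (upper neighbor).

Non-chord tone — a neighbor tone.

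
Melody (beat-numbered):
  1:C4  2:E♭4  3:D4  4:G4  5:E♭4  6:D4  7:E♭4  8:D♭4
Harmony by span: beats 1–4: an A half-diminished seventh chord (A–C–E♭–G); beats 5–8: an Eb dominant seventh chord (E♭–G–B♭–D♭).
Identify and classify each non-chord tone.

D4 (beat 3) — escape tone; D4 (beat 6) — neighbor tone.

The harmony at that moment is A half-diminished seventh chord (A, C, E♭, G); D4 is not a chord tone.
It is approached by step down from E♭4 and left by leap up to G4.
Step in, leap out — an escape tone.
The harmony at that moment is E♭ dominant seventh chord (E♭, G, B♭, D♭); D4 is not a chord tone.
It is approached by step down from E♭4 and left by step up to E♭4.
Step away and step back to the same note — a neighbor tone (lower neighbor).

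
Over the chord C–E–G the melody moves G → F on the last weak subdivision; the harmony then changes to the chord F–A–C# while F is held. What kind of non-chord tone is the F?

The harmony at that moment is C major triad (C, E, G); F is not a chord tone.
It is approached by step down from G and then sustained as the same pitch into the next harmony.
Arriving early and becoming a chord tone when the harmony changes — an anticipation.

F is an anticipation.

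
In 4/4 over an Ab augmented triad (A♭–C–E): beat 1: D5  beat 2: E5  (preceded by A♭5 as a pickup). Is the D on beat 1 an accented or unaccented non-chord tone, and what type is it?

The harmony at that moment is A♭ augmented triad (A♭, C, E); D5 is not a chord tone.
It is approached by leap down from A♭5 and left by step up to E5.
Leap in, step out — an appoggiatura.
It falls on the downbeat, so it is accented.

Accented appoggiatura.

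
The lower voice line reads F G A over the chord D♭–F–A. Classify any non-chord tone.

G is a passing tone.

The harmony at that moment is D♭ augmented triad (D♭, F, A); G is not a chord tone.
It is approached by step up from F and left by step up to A.
Step in, step out in the same direction — a passing tone.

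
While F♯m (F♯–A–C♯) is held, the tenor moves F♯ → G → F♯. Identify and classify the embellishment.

The harmony at that moment is F♯ minor triad (F♯, A, C♯); G is not a chord tone.
It is approached by step up from F♯ and left by step down to F♯.
Step away and step back to the same note — a neighbor tone (upper neighbor).

G is a neighbor tone.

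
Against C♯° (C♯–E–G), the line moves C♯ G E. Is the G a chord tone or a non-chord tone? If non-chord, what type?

Chord tone (the fifth of C# diminished triad).

C# diminished triad contains C♯, E, G; G is the fifth, so it is a chord tone.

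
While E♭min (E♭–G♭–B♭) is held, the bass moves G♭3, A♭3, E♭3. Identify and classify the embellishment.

A♭3 is an escape tone.

The harmony at that moment is E♭ minor triad (E♭, G♭, B♭); A♭3 is not a chord tone.
It is approached by step up from G♭3 and left by leap down to E♭3.
Step in, leap out — an escape tone.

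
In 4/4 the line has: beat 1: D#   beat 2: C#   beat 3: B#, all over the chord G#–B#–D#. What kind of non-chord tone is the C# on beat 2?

The harmony at that moment is G# major triad (G#, B#, D#); C# is not a chord tone.
It is approached by step down from D# and left by step down to B#.
Step in, step out in the same direction — a passing tone.

Passing tone.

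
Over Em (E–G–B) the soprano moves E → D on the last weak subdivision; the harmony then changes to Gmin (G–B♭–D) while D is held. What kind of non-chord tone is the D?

The harmony at that moment is E minor triad (E, G, B); D is not a chord tone.
It is approached by step down from E and then sustained as the same pitch into the next harmony.
Arriving early and becoming a chord tone when the harmony changes — an anticipation.

D is an anticipation.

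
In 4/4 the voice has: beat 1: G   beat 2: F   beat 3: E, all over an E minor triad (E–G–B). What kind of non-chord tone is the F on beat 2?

The harmony at that moment is E minor triad (E, G, B); F is not a chord tone.
It is approached by step down from G and left by step down to E.
Step in, step out in the same direction — a passing tone.

Passing tone.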